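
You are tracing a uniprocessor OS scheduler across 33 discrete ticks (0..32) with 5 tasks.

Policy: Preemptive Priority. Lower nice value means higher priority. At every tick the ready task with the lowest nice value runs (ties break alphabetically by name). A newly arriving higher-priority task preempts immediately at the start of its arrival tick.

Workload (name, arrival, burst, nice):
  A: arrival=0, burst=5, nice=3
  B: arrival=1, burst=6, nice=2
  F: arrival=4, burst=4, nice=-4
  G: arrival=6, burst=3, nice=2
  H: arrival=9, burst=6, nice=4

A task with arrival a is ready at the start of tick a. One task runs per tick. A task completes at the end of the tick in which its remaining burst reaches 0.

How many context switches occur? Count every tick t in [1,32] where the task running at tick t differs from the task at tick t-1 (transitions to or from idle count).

context switches = 7

t=0: ready={A} → run A
t=1: ready={A,B} → run B
t=2: ready={A,B} → run B
t=3: ready={A,B} → run B
t=4: ready={A,B,F} → run F
t=5: ready={A,B,F} → run F
t=6: ready={A,B,F,G} → run F
t=7: ready={A,B,F,G} → run F
t=8: ready={A,B,G} → run B
t=9: ready={A,B,G,H} → run B
t=10: ready={A,B,G,H} → run B
t=11: ready={A,G,H} → run G
t=12: ready={A,G,H} → run G
t=13: ready={A,G,H} → run G
t=14: ready={A,H} → run A
t=15: ready={A,H} → run A
t=16: ready={A,H} → run A
t=17: ready={A,H} → run A
t=18: ready={H} → run H
t=19: ready={H} → run H
t=20: ready={H} → run H
t=21: ready={H} → run H
t=22: ready={H} → run H
t=23: ready={H} → run H
t=24: (idle)
t=25: (idle)
t=26: (idle)
t=27: (idle)
t=28: (idle)
t=29: (idle)
t=30: (idle)
t=31: (idle)
t=32: (idle)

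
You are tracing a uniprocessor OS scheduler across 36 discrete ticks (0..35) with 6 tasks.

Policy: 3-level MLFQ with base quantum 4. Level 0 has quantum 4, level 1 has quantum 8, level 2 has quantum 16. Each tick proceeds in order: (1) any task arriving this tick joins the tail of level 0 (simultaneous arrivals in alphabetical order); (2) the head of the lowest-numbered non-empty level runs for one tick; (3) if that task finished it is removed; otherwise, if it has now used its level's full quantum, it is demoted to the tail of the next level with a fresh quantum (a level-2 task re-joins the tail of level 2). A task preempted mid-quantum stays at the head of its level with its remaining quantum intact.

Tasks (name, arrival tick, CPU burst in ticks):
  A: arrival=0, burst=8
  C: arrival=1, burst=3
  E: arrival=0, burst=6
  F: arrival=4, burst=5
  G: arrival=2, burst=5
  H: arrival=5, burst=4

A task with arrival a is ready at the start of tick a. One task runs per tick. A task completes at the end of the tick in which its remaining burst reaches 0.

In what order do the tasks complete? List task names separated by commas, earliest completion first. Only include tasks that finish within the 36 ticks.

completion order = C, H, A, E, G, F

t=0: L0/L1/L2 = AE/-/- → run A
t=1: L0/L1/L2 = AEC/-/- → run A
t=2: L0/L1/L2 = AECG/-/- → run A
t=3: L0/L1/L2 = AECG/-/- → run A
t=4: L0/L1/L2 = ECGF/A/- → run E
t=5: L0/L1/L2 = ECGFH/A/- → run E
t=6: L0/L1/L2 = ECGFH/A/- → run E
t=7: L0/L1/L2 = ECGFH/A/- → run E
t=8: L0/L1/L2 = CGFH/AE/- → run C
t=9: L0/L1/L2 = CGFH/AE/- → run C
t=10: L0/L1/L2 = CGFH/AE/- → run C
t=11: L0/L1/L2 = GFH/AE/- → run G
t=12: L0/L1/L2 = GFH/AE/- → run G
t=13: L0/L1/L2 = GFH/AE/- → run G
t=14: L0/L1/L2 = GFH/AE/- → run G
t=15: L0/L1/L2 = FH/AEG/- → run F
t=16: L0/L1/L2 = FH/AEG/- → run F
t=17: L0/L1/L2 = FH/AEG/- → run F
t=18: L0/L1/L2 = FH/AEG/- → run F
t=19: L0/L1/L2 = H/AEGF/- → run H
t=20: L0/L1/L2 = H/AEGF/- → run H
t=21: L0/L1/L2 = H/AEGF/- → run H
t=22: L0/L1/L2 = H/AEGF/- → run H
t=23: L0/L1/L2 = -/AEGF/- → run A
t=24: L0/L1/L2 = -/AEGF/- → run A
t=25: L0/L1/L2 = -/AEGF/- → run A
t=26: L0/L1/L2 = -/AEGF/- → run A
t=27: L0/L1/L2 = -/EGF/- → run E
t=28: L0/L1/L2 = -/EGF/- → run E
t=29: L0/L1/L2 = -/GF/- → run G
t=30: L0/L1/L2 = -/F/- → run F
t=31: (idle)
t=32: (idle)
t=33: (idle)
t=34: (idle)
t=35: (idle)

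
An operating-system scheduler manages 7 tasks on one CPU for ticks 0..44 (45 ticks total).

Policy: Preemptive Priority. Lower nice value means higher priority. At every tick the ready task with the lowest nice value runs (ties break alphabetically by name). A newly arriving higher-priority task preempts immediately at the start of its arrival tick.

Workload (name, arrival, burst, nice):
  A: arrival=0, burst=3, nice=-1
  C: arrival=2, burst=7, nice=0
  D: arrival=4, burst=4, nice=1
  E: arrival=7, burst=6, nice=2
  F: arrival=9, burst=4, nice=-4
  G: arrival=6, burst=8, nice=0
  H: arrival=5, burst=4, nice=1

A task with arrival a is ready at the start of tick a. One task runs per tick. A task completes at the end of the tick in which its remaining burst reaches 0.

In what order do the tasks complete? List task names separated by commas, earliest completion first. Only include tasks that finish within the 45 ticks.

t=0: ready={A} → run A
t=1: ready={A} → run A
t=2: ready={A,C} → run A
t=3: ready={C} → run C
t=4: ready={C,D} → run C
t=5: ready={C,D,H} → run C
t=6: ready={C,D,G,H} → run C
t=7: ready={C,D,E,G,H} → run C
t=8: ready={C,D,E,G,H} → run C
t=9: ready={C,D,E,F,G,H} → run F
t=10: ready={C,D,E,F,G,H} → run F
t=11: ready={C,D,E,F,G,H} → run F
t=12: ready={C,D,E,F,G,H} → run F
t=13: ready={C,D,E,G,H} → run C
t=14: ready={D,E,G,H} → run G
t=15: ready={D,E,G,H} → run G
t=16: ready={D,E,G,H} → run G
t=17: ready={D,E,G,H} → run G
t=18: ready={D,E,G,H} → run G
t=19: ready={D,E,G,H} → run G
t=20: ready={D,E,G,H} → run G
t=21: ready={D,E,G,H} → run G
t=22: ready={D,E,H} → run D
t=23: ready={D,E,H} → run D
t=24: ready={D,E,H} → run D
t=25: ready={D,E,H} → run D
t=26: ready={E,H} → run H
t=27: ready={E,H} → run H
t=28: ready={E,H} → run H
t=29: ready={E,H} → run H
t=30: ready={E} → run E
t=31: ready={E} → run E
t=32: ready={E} → run E
t=33: ready={E} → run E
t=34: ready={E} → run E
t=35: ready={E} → run E
t=36: (idle)
t=37: (idle)
t=38: (idle)
t=39: (idle)
t=40: (idle)
t=41: (idle)
t=42: (idle)
t=43: (idle)
t=44: (idle)

completion order = A, F, C, G, D, H, E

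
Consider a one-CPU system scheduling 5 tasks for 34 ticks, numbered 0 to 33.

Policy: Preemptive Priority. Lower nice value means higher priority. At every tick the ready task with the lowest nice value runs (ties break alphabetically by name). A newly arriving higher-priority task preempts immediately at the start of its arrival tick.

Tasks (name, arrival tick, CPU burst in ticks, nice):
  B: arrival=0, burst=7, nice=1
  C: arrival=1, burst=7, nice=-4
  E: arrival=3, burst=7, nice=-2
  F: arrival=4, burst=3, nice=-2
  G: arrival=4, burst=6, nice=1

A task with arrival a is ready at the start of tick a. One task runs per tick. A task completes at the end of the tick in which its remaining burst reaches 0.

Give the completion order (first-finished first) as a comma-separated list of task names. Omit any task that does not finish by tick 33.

completion order = C, E, F, B, G

t=0: ready={B} → run B
t=1: ready={B,C} → run C
t=2: ready={B,C} → run C
t=3: ready={B,C,E} → run C
t=4: ready={B,C,E,F,G} → run C
t=5: ready={B,C,E,F,G} → run C
t=6: ready={B,C,E,F,G} → run C
t=7: ready={B,C,E,F,G} → run C
t=8: ready={B,E,F,G} → run E
t=9: ready={B,E,F,G} → run E
t=10: ready={B,E,F,G} → run E
t=11: ready={B,E,F,G} → run E
t=12: ready={B,E,F,G} → run E
t=13: ready={B,E,F,G} → run E
t=14: ready={B,E,F,G} → run E
t=15: ready={B,F,G} → run F
t=16: ready={B,F,G} → run F
t=17: ready={B,F,G} → run F
t=18: ready={B,G} → run B
t=19: ready={B,G} → run B
t=20: ready={B,G} → run B
t=21: ready={B,G} → run B
t=22: ready={B,G} → run B
t=23: ready={B,G} → run B
t=24: ready={G} → run G
t=25: ready={G} → run G
t=26: ready={G} → run G
t=27: ready={G} → run G
t=28: ready={G} → run G
t=29: ready={G} → run G
t=30: (idle)
t=31: (idle)
t=32: (idle)
t=33: (idle)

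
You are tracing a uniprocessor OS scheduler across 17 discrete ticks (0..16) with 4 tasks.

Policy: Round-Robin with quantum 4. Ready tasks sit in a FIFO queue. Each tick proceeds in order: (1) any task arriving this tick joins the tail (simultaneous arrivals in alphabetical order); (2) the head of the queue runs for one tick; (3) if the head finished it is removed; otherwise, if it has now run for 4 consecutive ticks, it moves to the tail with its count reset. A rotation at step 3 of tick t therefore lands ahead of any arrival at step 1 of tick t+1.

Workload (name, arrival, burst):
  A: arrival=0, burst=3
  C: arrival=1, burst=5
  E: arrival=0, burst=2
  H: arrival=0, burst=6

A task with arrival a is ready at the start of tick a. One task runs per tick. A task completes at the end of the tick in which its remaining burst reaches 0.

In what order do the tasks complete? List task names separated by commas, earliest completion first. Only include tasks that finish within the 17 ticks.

t=0: queue=[A,E,H] q_used=0 → run A
t=1: queue=[A,E,H,C] q_used=1 → run A
t=2: queue=[A,E,H,C] q_used=2 → run A
t=3: queue=[E,H,C] q_used=0 → run E
t=4: queue=[E,H,C] q_used=1 → run E
t=5: queue=[H,C] q_used=0 → run H
t=6: queue=[H,C] q_used=1 → run H
t=7: queue=[H,C] q_used=2 → run H
t=8: queue=[H,C] q_used=3 → run H
t=9: queue=[C,H] q_used=0 → run C
t=10: queue=[C,H] q_used=1 → run C
t=11: queue=[C,H] q_used=2 → run C
t=12: queue=[C,H] q_used=3 → run C
t=13: queue=[H,C] q_used=0 → run H
t=14: queue=[H,C] q_used=1 → run H
t=15: queue=[C] q_used=0 → run C
t=16: (idle)

completion order = A, E, H, C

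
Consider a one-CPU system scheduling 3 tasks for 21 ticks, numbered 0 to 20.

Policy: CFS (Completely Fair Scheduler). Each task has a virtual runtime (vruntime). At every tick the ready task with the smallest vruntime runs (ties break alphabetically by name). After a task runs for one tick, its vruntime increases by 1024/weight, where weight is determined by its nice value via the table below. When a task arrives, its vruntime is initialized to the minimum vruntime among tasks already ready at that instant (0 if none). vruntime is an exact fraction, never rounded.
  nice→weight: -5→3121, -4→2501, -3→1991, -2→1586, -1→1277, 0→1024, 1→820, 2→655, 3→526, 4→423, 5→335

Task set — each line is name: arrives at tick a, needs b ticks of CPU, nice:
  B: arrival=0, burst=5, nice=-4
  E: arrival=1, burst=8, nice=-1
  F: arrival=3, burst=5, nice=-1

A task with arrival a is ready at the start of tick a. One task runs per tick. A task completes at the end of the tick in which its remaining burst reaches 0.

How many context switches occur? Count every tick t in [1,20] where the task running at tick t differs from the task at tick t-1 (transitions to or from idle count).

t=0: vr[B=0] → run B
t=1: vr[B=1024/2501 E=1024/2501] → run B
t=2: vr[B=2048/2501 E=1024/2501] → run E
t=3: vr[B=2048/2501 E=3868672/3193777 F=2048/2501] → run B
t=4: vr[B=3072/2501 E=3868672/3193777 F=2048/2501] → run F
t=5: vr[B=3072/2501 E=3868672/3193777 F=5176320/3193777] → run E
t=6: vr[B=3072/2501 E=6429696/3193777 F=5176320/3193777] → run B
t=7: vr[B=4096/2501 E=6429696/3193777 F=5176320/3193777] → run F
t=8: vr[B=4096/2501 E=6429696/3193777 F=7737344/3193777] → run B
t=9: vr[E=6429696/3193777 F=7737344/3193777] → run E
t=10: vr[E=8990720/3193777 F=7737344/3193777] → run F
t=11: vr[E=8990720/3193777 F=10298368/3193777] → run E
t=12: vr[E=11551744/3193777 F=10298368/3193777] → run F
t=13: vr[E=11551744/3193777 F=12859392/3193777] → run E
t=14: vr[E=14112768/3193777 F=12859392/3193777] → run F
t=15: vr[E=14112768/3193777] → run E
t=16: vr[E=16673792/3193777] → run E
t=17: vr[E=19234816/3193777] → run E
t=18: (idle)
t=19: (idle)
t=20: (idle)

context switches = 15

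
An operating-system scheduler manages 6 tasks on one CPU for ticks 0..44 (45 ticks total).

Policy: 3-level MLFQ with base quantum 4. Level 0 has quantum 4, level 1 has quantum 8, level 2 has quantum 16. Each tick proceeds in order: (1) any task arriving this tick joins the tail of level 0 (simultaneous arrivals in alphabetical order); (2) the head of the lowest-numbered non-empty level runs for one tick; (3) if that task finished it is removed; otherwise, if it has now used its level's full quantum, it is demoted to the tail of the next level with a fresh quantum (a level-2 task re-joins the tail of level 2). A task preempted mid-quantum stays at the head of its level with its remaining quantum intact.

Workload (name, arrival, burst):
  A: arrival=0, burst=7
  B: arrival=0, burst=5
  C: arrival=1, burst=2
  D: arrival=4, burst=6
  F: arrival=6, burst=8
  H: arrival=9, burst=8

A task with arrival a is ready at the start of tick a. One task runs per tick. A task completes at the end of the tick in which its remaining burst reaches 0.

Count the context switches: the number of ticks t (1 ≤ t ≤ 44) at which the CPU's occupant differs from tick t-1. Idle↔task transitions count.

context switches = 11

t=0: L0/L1/L2 = AB/-/- → run A
t=1: L0/L1/L2 = ABC/-/- → run A
t=2: L0/L1/L2 = ABC/-/- → run A
t=3: L0/L1/L2 = ABC/-/- → run A
t=4: L0/L1/L2 = BCD/A/- → run B
t=5: L0/L1/L2 = BCD/A/- → run B
t=6: L0/L1/L2 = BCDF/A/- → run B
t=7: L0/L1/L2 = BCDF/A/- → run B
t=8: L0/L1/L2 = CDF/AB/- → run C
t=9: L0/L1/L2 = CDFH/AB/- → run C
t=10: L0/L1/L2 = DFH/AB/- → run D
t=11: L0/L1/L2 = DFH/AB/- → run D
t=12: L0/L1/L2 = DFH/AB/- → run D
t=13: L0/L1/L2 = DFH/AB/- → run D
t=14: L0/L1/L2 = FH/ABD/- → run F
t=15: L0/L1/L2 = FH/ABD/- → run F
t=16: L0/L1/L2 = FH/ABD/- → run F
t=17: L0/L1/L2 = FH/ABD/- → run F
t=18: L0/L1/L2 = H/ABDF/- → run H
t=19: L0/L1/L2 = H/ABDF/- → run H
t=20: L0/L1/L2 = H/ABDF/- → run H
t=21: L0/L1/L2 = H/ABDF/- → run H
t=22: L0/L1/L2 = -/ABDFH/- → run A
t=23: L0/L1/L2 = -/ABDFH/- → run A
t=24: L0/L1/L2 = -/ABDFH/- → run A
t=25: L0/L1/L2 = -/BDFH/- → run B
t=26: L0/L1/L2 = -/DFH/- → run D
t=27: L0/L1/L2 = -/DFH/- → run D
t=28: L0/L1/L2 = -/FH/- → run F
t=29: L0/L1/L2 = -/FH/- → run F
t=30: L0/L1/L2 = -/FH/- → run F
t=31: L0/L1/L2 = -/FH/- → run F
t=32: L0/L1/L2 = -/H/- → run H
t=33: L0/L1/L2 = -/H/- → run H
t=34: L0/L1/L2 = -/H/- → run H
t=35: L0/L1/L2 = -/H/- → run H
t=36: (idle)
t=37: (idle)
t=38: (idle)
t=39: (idle)
t=40: (idle)
t=41: (idle)
t=42: (idle)
t=43: (idle)
t=44: (idle)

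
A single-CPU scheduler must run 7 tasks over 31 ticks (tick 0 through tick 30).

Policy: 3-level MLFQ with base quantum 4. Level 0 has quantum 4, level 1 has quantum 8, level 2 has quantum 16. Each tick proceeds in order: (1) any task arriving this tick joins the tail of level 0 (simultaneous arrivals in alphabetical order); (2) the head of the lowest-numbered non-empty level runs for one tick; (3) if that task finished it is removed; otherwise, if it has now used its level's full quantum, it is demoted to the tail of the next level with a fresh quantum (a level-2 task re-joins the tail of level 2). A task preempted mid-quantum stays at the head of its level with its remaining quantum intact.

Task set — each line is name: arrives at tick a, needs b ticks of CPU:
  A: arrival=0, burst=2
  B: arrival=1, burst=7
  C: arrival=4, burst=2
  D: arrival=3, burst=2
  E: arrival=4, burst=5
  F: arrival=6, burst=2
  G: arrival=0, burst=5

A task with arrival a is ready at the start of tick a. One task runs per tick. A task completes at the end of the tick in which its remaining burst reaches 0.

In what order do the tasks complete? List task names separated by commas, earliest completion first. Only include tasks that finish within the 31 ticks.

t=0: L0/L1/L2 = AG/-/- → run A
t=1: L0/L1/L2 = AGB/-/- → run A
t=2: L0/L1/L2 = GB/-/- → run G
t=3: L0/L1/L2 = GBD/-/- → run G
t=4: L0/L1/L2 = GBDCE/-/- → run G
t=5: L0/L1/L2 = GBDCE/-/- → run G
t=6: L0/L1/L2 = BDCEF/G/- → run B
t=7: L0/L1/L2 = BDCEF/G/- → run B
t=8: L0/L1/L2 = BDCEF/G/- → run B
t=9: L0/L1/L2 = BDCEF/G/- → run B
t=10: L0/L1/L2 = DCEF/GB/- → run D
t=11: L0/L1/L2 = DCEF/GB/- → run D
t=12: L0/L1/L2 = CEF/GB/- → run C
t=13: L0/L1/L2 = CEF/GB/- → run C
t=14: L0/L1/L2 = EF/GB/- → run E
t=15: L0/L1/L2 = EF/GB/- → run E
t=16: L0/L1/L2 = EF/GB/- → run E
t=17: L0/L1/L2 = EF/GB/- → run E
t=18: L0/L1/L2 = F/GBE/- → run F
t=19: L0/L1/L2 = F/GBE/- → run F
t=20: L0/L1/L2 = -/GBE/- → run G
t=21: L0/L1/L2 = -/BE/- → run B
t=22: L0/L1/L2 = -/BE/- → run B
t=23: L0/L1/L2 = -/BE/- → run B
t=24: L0/L1/L2 = -/E/- → run E
t=25: (idle)
t=26: (idle)
t=27: (idle)
t=28: (idle)
t=29: (idle)
t=30: (idle)

completion order = A, D, C, F, G, B, E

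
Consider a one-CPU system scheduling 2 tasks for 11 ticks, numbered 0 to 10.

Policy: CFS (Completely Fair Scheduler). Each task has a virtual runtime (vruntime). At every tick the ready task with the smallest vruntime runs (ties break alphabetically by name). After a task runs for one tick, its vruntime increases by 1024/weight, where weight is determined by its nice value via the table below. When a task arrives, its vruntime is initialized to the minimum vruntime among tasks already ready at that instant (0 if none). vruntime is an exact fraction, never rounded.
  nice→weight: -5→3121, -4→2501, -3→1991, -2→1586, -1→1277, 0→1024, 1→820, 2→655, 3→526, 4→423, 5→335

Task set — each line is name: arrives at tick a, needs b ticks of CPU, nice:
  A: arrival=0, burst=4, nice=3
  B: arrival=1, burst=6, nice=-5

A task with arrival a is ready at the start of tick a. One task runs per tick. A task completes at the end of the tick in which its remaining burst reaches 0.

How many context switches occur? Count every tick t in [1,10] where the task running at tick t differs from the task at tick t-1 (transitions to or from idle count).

t=0: vr[A=0] → run A
t=1: vr[A=512/263 B=512/263] → run A
t=2: vr[A=1024/263 B=512/263] → run B
t=3: vr[A=1024/263 B=1867264/820823] → run B
t=4: vr[A=1024/263 B=2136576/820823] → run B
t=5: vr[A=1024/263 B=2405888/820823] → run B
t=6: vr[A=1024/263 B=2675200/820823] → run B
t=7: vr[A=1024/263 B=2944512/820823] → run B
t=8: vr[A=1024/263] → run A
t=9: vr[A=1536/263] → run A
t=10: (idle)

context switches = 3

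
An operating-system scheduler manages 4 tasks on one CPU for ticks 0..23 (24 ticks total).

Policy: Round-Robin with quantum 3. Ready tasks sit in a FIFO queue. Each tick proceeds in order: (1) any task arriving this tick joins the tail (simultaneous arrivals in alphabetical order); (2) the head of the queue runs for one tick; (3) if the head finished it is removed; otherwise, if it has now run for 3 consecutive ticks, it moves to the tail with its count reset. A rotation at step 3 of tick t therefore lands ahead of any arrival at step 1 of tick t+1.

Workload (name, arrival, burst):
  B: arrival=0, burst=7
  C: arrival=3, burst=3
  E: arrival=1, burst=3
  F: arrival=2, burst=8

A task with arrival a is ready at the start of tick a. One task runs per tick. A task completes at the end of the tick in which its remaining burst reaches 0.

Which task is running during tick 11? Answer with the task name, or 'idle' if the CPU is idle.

running at tick 11 = B

t=0: queue=[B] q_used=0 → run B
t=1: queue=[B,E] q_used=1 → run B
t=2: queue=[B,E,F] q_used=2 → run B
t=3: queue=[E,F,B,C] q_used=0 → run E
t=4: queue=[E,F,B,C] q_used=1 → run E
t=5: queue=[E,F,B,C] q_used=2 → run E
t=6: queue=[F,B,C] q_used=0 → run F
t=7: queue=[F,B,C] q_used=1 → run F
t=8: queue=[F,B,C] q_used=2 → run F
t=9: queue=[B,C,F] q_used=0 → run B
t=10: queue=[B,C,F] q_used=1 → run B
t=11: queue=[B,C,F] q_used=2 → run B
t=12: queue=[C,F,B] q_used=0 → run C
t=13: queue=[C,F,B] q_used=1 → run C
t=14: queue=[C,F,B] q_used=2 → run C
t=15: queue=[F,B] q_used=0 → run F
t=16: queue=[F,B] q_used=1 → run F
t=17: queue=[F,B] q_used=2 → run F
t=18: queue=[B,F] q_used=0 → run B
t=19: queue=[F] q_used=0 → run F
t=20: queue=[F] q_used=1 → run F
t=21: (idle)
t=22: (idle)
t=23: (idle)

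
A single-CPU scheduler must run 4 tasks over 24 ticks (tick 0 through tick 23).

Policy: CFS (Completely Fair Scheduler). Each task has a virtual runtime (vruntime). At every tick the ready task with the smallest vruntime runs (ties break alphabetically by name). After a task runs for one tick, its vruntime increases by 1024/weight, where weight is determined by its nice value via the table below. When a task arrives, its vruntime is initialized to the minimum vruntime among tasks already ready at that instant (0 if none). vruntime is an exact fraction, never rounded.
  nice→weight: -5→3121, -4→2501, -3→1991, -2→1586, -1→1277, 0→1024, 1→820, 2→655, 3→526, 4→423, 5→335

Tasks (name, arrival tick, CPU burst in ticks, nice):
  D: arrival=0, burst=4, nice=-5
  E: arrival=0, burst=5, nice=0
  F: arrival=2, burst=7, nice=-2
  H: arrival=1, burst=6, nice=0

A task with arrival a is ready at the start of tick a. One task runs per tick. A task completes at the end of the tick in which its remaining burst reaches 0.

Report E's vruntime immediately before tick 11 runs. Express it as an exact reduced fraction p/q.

vruntime(E, start of tick 11) = 2/1

t=0: vr[D=0 E=0] → run D
t=1: vr[D=1024/3121 E=0 H=0] → run E
t=2: vr[D=1024/3121 E=1 F=0 H=0] → run F
t=3: vr[D=1024/3121 E=1 F=512/793 H=0] → run H
t=4: vr[D=1024/3121 E=1 F=512/793 H=1] → run D
t=5: vr[D=2048/3121 E=1 F=512/793 H=1] → run F
t=6: vr[D=2048/3121 E=1 F=1024/793 H=1] → run D
t=7: vr[D=3072/3121 E=1 F=1024/793 H=1] → run D
t=8: vr[E=1 F=1024/793 H=1] → run E
t=9: vr[E=2 F=1024/793 H=1] → run H
t=10: vr[E=2 F=1024/793 H=2] → run F
t=11: vr[E=2 F=1536/793 H=2] → run F
t=12: vr[E=2 F=2048/793 H=2] → run E
t=13: vr[E=3 F=2048/793 H=2] → run H
t=14: vr[E=3 F=2048/793 H=3] → run F
t=15: vr[E=3 F=2560/793 H=3] → run E
t=16: vr[E=4 F=2560/793 H=3] → run H
t=17: vr[E=4 F=2560/793 H=4] → run F
t=18: vr[E=4 F=3072/793 H=4] → run F
t=19: vr[E=4 H=4] → run E
t=20: vr[H=4] → run H
t=21: vr[H=5] → run H
t=22: (idle)
t=23: (idle)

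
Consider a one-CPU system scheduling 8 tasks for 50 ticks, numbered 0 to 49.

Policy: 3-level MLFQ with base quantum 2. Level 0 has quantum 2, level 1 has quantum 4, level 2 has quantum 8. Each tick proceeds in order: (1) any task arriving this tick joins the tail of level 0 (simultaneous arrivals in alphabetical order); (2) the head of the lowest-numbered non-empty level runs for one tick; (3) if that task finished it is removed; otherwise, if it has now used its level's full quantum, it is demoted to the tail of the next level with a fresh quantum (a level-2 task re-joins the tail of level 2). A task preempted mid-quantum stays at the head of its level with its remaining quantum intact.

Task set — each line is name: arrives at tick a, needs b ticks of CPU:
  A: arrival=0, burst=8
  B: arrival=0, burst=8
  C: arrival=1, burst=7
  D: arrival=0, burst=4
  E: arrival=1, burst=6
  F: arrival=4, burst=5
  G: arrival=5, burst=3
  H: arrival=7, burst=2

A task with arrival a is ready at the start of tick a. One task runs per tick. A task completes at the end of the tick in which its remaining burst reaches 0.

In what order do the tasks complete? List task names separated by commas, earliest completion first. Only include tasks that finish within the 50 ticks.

t=0: L0/L1/L2 = ABD/-/- → run A
t=1: L0/L1/L2 = ABDCE/-/- → run A
t=2: L0/L1/L2 = BDCE/A/- → run B
t=3: L0/L1/L2 = BDCE/A/- → run B
t=4: L0/L1/L2 = DCEF/AB/- → run D
t=5: L0/L1/L2 = DCEFG/AB/- → run D
t=6: L0/L1/L2 = CEFG/ABD/- → run C
t=7: L0/L1/L2 = CEFGH/ABD/- → run C
t=8: L0/L1/L2 = EFGH/ABDC/- → run E
t=9: L0/L1/L2 = EFGH/ABDC/- → run E
t=10: L0/L1/L2 = FGH/ABDCE/- → run F
t=11: L0/L1/L2 = FGH/ABDCE/- → run F
t=12: L0/L1/L2 = GH/ABDCEF/- → run G
t=13: L0/L1/L2 = GH/ABDCEF/- → run G
t=14: L0/L1/L2 = H/ABDCEFG/- → run H
t=15: L0/L1/L2 = H/ABDCEFG/- → run H
t=16: L0/L1/L2 = -/ABDCEFG/- → run A
t=17: L0/L1/L2 = -/ABDCEFG/- → run A
t=18: L0/L1/L2 = -/ABDCEFG/- → run A
t=19: L0/L1/L2 = -/ABDCEFG/- → run A
t=20: L0/L1/L2 = -/BDCEFG/A → run B
t=21: L0/L1/L2 = -/BDCEFG/A → run B
t=22: L0/L1/L2 = -/BDCEFG/A → run B
t=23: L0/L1/L2 = -/BDCEFG/A → run B
t=24: L0/L1/L2 = -/DCEFG/AB → run D
t=25: L0/L1/L2 = -/DCEFG/AB → run D
t=26: L0/L1/L2 = -/CEFG/AB → run C
t=27: L0/L1/L2 = -/CEFG/AB → run C
t=28: L0/L1/L2 = -/CEFG/AB → run C
t=29: L0/L1/L2 = -/CEFG/AB → run C
t=30: L0/L1/L2 = -/EFG/ABC → run E
t=31: L0/L1/L2 = -/EFG/ABC → run E
t=32: L0/L1/L2 = -/EFG/ABC → run E
t=33: L0/L1/L2 = -/EFG/ABC → run E
t=34: L0/L1/L2 = -/FG/ABC → run F
t=35: L0/L1/L2 = -/FG/ABC → run F
t=36: L0/L1/L2 = -/FG/ABC → run F
t=37: L0/L1/L2 = -/G/ABC → run G
t=38: L0/L1/L2 = -/-/ABC → run A
t=39: L0/L1/L2 = -/-/ABC → run A
t=40: L0/L1/L2 = -/-/BC → run B
t=41: L0/L1/L2 = -/-/BC → run B
t=42: L0/L1/L2 = -/-/C → run C
t=43: (idle)
t=44: (idle)
t=45: (idle)
t=46: (idle)
t=47: (idle)
t=48: (idle)
t=49: (idle)

completion order = H, D, E, F, G, A, B, C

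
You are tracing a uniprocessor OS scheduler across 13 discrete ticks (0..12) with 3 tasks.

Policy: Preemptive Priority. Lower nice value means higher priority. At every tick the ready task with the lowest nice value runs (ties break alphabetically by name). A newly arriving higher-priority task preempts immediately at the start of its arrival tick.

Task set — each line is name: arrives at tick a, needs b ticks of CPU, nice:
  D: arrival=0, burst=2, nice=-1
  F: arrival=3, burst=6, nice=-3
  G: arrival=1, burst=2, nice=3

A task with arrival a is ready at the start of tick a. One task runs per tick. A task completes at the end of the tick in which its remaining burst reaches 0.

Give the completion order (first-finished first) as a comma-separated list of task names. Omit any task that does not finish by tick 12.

completion order = D, F, G

t=0: ready={D} → run D
t=1: ready={D,G} → run D
t=2: ready={G} → run G
t=3: ready={F,G} → run F
t=4: ready={F,G} → run F
t=5: ready={F,G} → run F
t=6: ready={F,G} → run F
t=7: ready={F,G} → run F
t=8: ready={F,G} → run F
t=9: ready={G} → run G
t=10: (idle)
t=11: (idle)
t=12: (idle)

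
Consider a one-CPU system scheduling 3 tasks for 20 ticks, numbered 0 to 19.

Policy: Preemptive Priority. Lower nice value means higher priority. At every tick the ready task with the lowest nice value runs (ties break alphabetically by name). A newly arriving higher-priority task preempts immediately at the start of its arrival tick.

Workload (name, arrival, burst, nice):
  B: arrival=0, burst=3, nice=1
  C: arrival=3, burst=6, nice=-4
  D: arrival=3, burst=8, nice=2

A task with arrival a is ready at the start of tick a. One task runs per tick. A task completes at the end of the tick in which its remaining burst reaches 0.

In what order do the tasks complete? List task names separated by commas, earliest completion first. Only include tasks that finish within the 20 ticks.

completion order = B, C, D

t=0: ready={B} → run B
t=1: ready={B} → run B
t=2: ready={B} → run B
t=3: ready={C,D} → run C
t=4: ready={C,D} → run C
t=5: ready={C,D} → run C
t=6: ready={C,D} → run C
t=7: ready={C,D} → run C
t=8: ready={C,D} → run C
t=9: ready={D} → run D
t=10: ready={D} → run D
t=11: ready={D} → run D
t=12: ready={D} → run D
t=13: ready={D} → run D
t=14: ready={D} → run D
t=15: ready={D} → run D
t=16: ready={D} → run D
t=17: (idle)
t=18: (idle)
t=19: (idle)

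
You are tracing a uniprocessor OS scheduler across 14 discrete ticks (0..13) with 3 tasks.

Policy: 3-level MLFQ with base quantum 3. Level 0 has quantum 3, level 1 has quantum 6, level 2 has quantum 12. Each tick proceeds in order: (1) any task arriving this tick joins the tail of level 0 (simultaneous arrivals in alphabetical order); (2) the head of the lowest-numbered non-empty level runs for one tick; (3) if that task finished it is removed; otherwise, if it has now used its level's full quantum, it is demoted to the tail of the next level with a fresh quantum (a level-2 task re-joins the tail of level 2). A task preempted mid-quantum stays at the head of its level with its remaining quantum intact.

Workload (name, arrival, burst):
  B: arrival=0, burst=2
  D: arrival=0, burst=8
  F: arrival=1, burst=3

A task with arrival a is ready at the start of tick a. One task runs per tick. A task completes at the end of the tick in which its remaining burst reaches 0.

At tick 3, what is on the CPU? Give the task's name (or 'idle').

running at tick 3 = D

t=0: L0/L1/L2 = BD/-/- → run B
t=1: L0/L1/L2 = BDF/-/- → run B
t=2: L0/L1/L2 = DF/-/- → run D
t=3: L0/L1/L2 = DF/-/- → run D
t=4: L0/L1/L2 = DF/-/- → run D
t=5: L0/L1/L2 = F/D/- → run F
t=6: L0/L1/L2 = F/D/- → run F
t=7: L0/L1/L2 = F/D/- → run F
t=8: L0/L1/L2 = -/D/- → run D
t=9: L0/L1/L2 = -/D/- → run D
t=10: L0/L1/L2 = -/D/- → run D
t=11: L0/L1/L2 = -/D/- → run D
t=12: L0/L1/L2 = -/D/- → run D
t=13: (idle)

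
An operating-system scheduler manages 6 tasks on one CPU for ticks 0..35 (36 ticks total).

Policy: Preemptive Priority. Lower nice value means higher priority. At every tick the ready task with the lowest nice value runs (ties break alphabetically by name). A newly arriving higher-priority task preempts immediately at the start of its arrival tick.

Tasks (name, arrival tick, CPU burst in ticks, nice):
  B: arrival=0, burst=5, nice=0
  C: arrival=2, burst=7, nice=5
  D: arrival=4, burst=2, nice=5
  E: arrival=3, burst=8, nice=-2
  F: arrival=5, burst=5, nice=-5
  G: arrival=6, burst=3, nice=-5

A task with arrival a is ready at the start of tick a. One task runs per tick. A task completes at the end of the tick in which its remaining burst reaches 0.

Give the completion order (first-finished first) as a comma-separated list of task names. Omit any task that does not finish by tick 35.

completion order = F, G, E, B, C, D

t=0: ready={B} → run B
t=1: ready={B} → run B
t=2: ready={B,C} → run B
t=3: ready={B,C,E} → run E
t=4: ready={B,C,D,E} → run E
t=5: ready={B,C,D,E,F} → run F
t=6: ready={B,C,D,E,F,G} → run F
t=7: ready={B,C,D,E,F,G} → run F
t=8: ready={B,C,D,E,F,G} → run F
t=9: ready={B,C,D,E,F,G} → run F
t=10: ready={B,C,D,E,G} → run G
t=11: ready={B,C,D,E,G} → run G
t=12: ready={B,C,D,E,G} → run G
t=13: ready={B,C,D,E} → run E
t=14: ready={B,C,D,E} → run E
t=15: ready={B,C,D,E} → run E
t=16: ready={B,C,D,E} → run E
t=17: ready={B,C,D,E} → run E
t=18: ready={B,C,D,E} → run E
t=19: ready={B,C,D} → run B
t=20: ready={B,C,D} → run B
t=21: ready={C,D} → run C
t=22: ready={C,D} → run C
t=23: ready={C,D} → run C
t=24: ready={C,D} → run C
t=25: ready={C,D} → run C
t=26: ready={C,D} → run C
t=27: ready={C,D} → run C
t=28: ready={D} → run D
t=29: ready={D} → run D
t=30: (idle)
t=31: (idle)
t=32: (idle)
t=33: (idle)
t=34: (idle)
t=35: (idle)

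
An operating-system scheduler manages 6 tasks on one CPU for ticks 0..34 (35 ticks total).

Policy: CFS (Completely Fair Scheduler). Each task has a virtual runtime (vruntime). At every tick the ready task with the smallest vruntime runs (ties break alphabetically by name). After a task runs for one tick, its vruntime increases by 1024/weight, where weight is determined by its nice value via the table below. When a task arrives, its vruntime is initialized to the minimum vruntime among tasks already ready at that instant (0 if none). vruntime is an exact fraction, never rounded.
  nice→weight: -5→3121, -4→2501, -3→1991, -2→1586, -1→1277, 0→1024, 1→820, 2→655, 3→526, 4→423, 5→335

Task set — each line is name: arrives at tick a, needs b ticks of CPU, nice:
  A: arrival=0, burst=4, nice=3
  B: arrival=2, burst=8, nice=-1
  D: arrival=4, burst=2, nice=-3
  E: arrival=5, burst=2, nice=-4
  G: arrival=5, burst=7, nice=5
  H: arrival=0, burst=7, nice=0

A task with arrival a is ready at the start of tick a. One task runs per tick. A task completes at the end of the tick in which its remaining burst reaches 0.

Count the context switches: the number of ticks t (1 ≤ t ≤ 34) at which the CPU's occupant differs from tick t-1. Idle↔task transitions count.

context switches = 25

t=0: vr[A=0 H=0] → run A
t=1: vr[A=512/263 H=0] → run H
t=2: vr[A=512/263 B=1 H=1] → run B
t=3: vr[A=512/263 B=2301/1277 H=1] → run H
t=4: vr[A=512/263 B=2301/1277 D=2301/1277 H=2] → run B
t=5: vr[A=512/263 B=3325/1277 D=2301/1277 E=2301/1277 G=2301/1277 H=2] → run D
t=6: vr[A=512/263 B=3325/1277 D=5888939/2542507 E=2301/1277 G=2301/1277 H=2] → run E
t=7: vr[A=512/263 B=3325/1277 D=5888939/2542507 E=7062449/3193777 G=2301/1277 H=2] → run G
t=8: vr[A=512/263 B=3325/1277 D=5888939/2542507 E=7062449/3193777 G=2078483/427795 H=2] → run A
t=9: vr[A=1024/263 B=3325/1277 D=5888939/2542507 E=7062449/3193777 G=2078483/427795 H=2] → run H
t=10: vr[A=1024/263 B=3325/1277 D=5888939/2542507 E=7062449/3193777 G=2078483/427795 H=3] → run E
t=11: vr[A=1024/263 B=3325/1277 D=5888939/2542507 G=2078483/427795 H=3] → run D
t=12: vr[A=1024/263 B=3325/1277 G=2078483/427795 H=3] → run B
t=13: vr[A=1024/263 B=4349/1277 G=2078483/427795 H=3] → run H
t=14: vr[A=1024/263 B=4349/1277 G=2078483/427795 H=4] → run B
t=15: vr[A=1024/263 B=5373/1277 G=2078483/427795 H=4] → run A
t=16: vr[A=1536/263 B=5373/1277 G=2078483/427795 H=4] → run H
t=17: vr[A=1536/263 B=5373/1277 G=2078483/427795 H=5] → run B
t=18: vr[A=1536/263 B=6397/1277 G=2078483/427795 H=5] → run G
t=19: vr[A=1536/263 B=6397/1277 G=3386131/427795 H=5] → run H
t=20: vr[A=1536/263 B=6397/1277 G=3386131/427795 H=6] → run B
t=21: vr[A=1536/263 B=7421/1277 G=3386131/427795 H=6] → run B
t=22: vr[A=1536/263 B=8445/1277 G=3386131/427795 H=6] → run A
t=23: vr[B=8445/1277 G=3386131/427795 H=6] → run H
t=24: vr[B=8445/1277 G=3386131/427795] → run B
t=25: vr[G=3386131/427795] → run G
t=26: vr[G=4693779/427795] → run G
t=27: vr[G=6001427/427795] → run G
t=28: vr[G=1461815/85559] → run G
t=29: vr[G=8616723/427795] → run G
t=30: (idle)
t=31: (idle)
t=32: (idle)
t=33: (idle)
t=34: (idle)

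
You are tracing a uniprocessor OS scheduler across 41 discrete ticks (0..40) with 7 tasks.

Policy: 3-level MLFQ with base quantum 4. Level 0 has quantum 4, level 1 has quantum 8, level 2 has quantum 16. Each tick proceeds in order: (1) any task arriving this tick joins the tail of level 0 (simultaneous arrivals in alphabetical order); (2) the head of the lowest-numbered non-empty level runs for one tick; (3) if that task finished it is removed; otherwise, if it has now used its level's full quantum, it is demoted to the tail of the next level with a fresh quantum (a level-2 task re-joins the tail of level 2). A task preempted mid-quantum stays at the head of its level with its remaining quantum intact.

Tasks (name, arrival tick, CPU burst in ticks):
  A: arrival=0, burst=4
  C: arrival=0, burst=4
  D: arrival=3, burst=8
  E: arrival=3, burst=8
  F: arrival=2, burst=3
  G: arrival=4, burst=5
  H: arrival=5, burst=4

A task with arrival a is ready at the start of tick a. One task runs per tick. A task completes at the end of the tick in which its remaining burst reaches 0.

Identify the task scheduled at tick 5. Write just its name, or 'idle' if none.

t=0: L0/L1/L2 = AC/-/- → run A
t=1: L0/L1/L2 = AC/-/- → run A
t=2: L0/L1/L2 = ACF/-/- → run A
t=3: L0/L1/L2 = ACFDE/-/- → run A
t=4: L0/L1/L2 = CFDEG/-/- → run C
t=5: L0/L1/L2 = CFDEGH/-/- → run C
t=6: L0/L1/L2 = CFDEGH/-/- → run C
t=7: L0/L1/L2 = CFDEGH/-/- → run C
t=8: L0/L1/L2 = FDEGH/-/- → run F
t=9: L0/L1/L2 = FDEGH/-/- → run F
t=10: L0/L1/L2 = FDEGH/-/- → run F
t=11: L0/L1/L2 = DEGH/-/- → run D
t=12: L0/L1/L2 = DEGH/-/- → run D
t=13: L0/L1/L2 = DEGH/-/- → run D
t=14: L0/L1/L2 = DEGH/-/- → run D
t=15: L0/L1/L2 = EGH/D/- → run E
t=16: L0/L1/L2 = EGH/D/- → run E
t=17: L0/L1/L2 = EGH/D/- → run E
t=18: L0/L1/L2 = EGH/D/- → run E
t=19: L0/L1/L2 = GH/DE/- → run G
t=20: L0/L1/L2 = GH/DE/- → run G
t=21: L0/L1/L2 = GH/DE/- → run G
t=22: L0/L1/L2 = GH/DE/- → run G
t=23: L0/L1/L2 = H/DEG/- → run H
t=24: L0/L1/L2 = H/DEG/- → run H
t=25: L0/L1/L2 = H/DEG/- → run H
t=26: L0/L1/L2 = H/DEG/- → run H
t=27: L0/L1/L2 = -/DEG/- → run D
t=28: L0/L1/L2 = -/DEG/- → run D
t=29: L0/L1/L2 = -/DEG/- → run D
t=30: L0/L1/L2 = -/DEG/- → run D
t=31: L0/L1/L2 = -/EG/- → run E
t=32: L0/L1/L2 = -/EG/- → run E
t=33: L0/L1/L2 = -/EG/- → run E
t=34: L0/L1/L2 = -/EG/- → run E
t=35: L0/L1/L2 = -/G/- → run G
t=36: (idle)
t=37: (idle)
t=38: (idle)
t=39: (idle)
t=40: (idle)

running at tick 5 = C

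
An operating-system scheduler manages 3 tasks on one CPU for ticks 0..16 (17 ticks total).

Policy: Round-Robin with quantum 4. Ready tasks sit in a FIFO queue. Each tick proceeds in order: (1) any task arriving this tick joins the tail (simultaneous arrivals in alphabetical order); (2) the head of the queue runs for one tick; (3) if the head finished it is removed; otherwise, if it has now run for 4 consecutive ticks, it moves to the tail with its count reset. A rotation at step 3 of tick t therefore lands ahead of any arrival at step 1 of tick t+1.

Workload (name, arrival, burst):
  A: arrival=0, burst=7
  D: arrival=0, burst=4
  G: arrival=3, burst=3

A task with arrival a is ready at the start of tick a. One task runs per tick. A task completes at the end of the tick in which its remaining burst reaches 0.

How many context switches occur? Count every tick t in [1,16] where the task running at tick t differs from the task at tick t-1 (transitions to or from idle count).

context switches = 4

t=0: queue=[A,D] q_used=0 → run A
t=1: queue=[A,D] q_used=1 → run A
t=2: queue=[A,D] q_used=2 → run A
t=3: queue=[A,D,G] q_used=3 → run A
t=4: queue=[D,G,A] q_used=0 → run D
t=5: queue=[D,G,A] q_used=1 → run D
t=6: queue=[D,G,A] q_used=2 → run D
t=7: queue=[D,G,A] q_used=3 → run D
t=8: queue=[G,A] q_used=0 → run G
t=9: queue=[G,A] q_used=1 → run G
t=10: queue=[G,A] q_used=2 → run G
t=11: queue=[A] q_used=0 → run A
t=12: queue=[A] q_used=1 → run A
t=13: queue=[A] q_used=2 → run A
t=14: (idle)
t=15: (idle)
t=16: (idle)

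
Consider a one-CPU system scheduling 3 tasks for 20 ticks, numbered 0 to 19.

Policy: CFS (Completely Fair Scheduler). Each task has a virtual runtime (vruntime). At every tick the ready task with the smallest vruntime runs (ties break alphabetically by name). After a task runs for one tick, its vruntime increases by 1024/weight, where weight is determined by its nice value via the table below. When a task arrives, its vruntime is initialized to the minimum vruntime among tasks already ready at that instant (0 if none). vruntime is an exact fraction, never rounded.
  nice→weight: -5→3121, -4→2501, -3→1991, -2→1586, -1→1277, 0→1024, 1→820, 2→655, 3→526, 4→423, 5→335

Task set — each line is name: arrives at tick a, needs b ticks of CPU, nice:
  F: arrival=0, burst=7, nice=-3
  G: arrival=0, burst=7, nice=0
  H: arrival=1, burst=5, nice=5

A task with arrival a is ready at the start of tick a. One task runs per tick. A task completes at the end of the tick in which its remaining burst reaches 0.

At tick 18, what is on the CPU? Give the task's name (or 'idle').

running at tick 18 = H

t=0: vr[F=0 G=0] → run F
t=1: vr[F=1024/1991 G=0 H=0] → run G
t=2: vr[F=1024/1991 G=1 H=0] → run H
t=3: vr[F=1024/1991 G=1 H=1024/335] → run F
t=4: vr[F=2048/1991 G=1 H=1024/335] → run G
t=5: vr[F=2048/1991 G=2 H=1024/335] → run F
t=6: vr[F=3072/1991 G=2 H=1024/335] → run F
t=7: vr[F=4096/1991 G=2 H=1024/335] → run G
t=8: vr[F=4096/1991 G=3 H=1024/335] → run F
t=9: vr[F=5120/1991 G=3 H=1024/335] → run F
t=10: vr[F=6144/1991 G=3 H=1024/335] → run G
t=11: vr[F=6144/1991 G=4 H=1024/335] → run H
t=12: vr[F=6144/1991 G=4 H=2048/335] → run F
t=13: vr[G=4 H=2048/335] → run G
t=14: vr[G=5 H=2048/335] → run G
t=15: vr[G=6 H=2048/335] → run G
t=16: vr[H=2048/335] → run H
t=17: vr[H=3072/335] → run H
t=18: vr[H=4096/335] → run H
t=19: (idle)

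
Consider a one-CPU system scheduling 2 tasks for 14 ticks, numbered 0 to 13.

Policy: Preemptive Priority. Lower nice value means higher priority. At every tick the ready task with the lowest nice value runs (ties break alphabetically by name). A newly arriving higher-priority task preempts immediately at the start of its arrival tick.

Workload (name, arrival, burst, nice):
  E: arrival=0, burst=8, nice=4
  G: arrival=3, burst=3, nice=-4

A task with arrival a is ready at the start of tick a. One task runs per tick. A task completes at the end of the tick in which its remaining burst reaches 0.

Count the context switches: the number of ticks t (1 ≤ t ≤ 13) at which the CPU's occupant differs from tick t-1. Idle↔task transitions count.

t=0: ready={E} → run E
t=1: ready={E} → run E
t=2: ready={E} → run E
t=3: ready={E,G} → run G
t=4: ready={E,G} → run G
t=5: ready={E,G} → run G
t=6: ready={E} → run E
t=7: ready={E} → run E
t=8: ready={E} → run E
t=9: ready={E} → run E
t=10: ready={E} → run E
t=11: (idle)
t=12: (idle)
t=13: (idle)

context switches = 3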